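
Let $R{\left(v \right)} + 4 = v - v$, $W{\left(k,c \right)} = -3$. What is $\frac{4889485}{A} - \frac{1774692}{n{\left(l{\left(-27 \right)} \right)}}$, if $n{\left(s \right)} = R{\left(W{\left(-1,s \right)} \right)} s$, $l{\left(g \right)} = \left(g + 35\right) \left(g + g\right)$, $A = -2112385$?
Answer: $- \frac{20873787725}{20278896} \approx -1029.3$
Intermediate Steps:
$R{\left(v \right)} = -4$ ($R{\left(v \right)} = -4 + \left(v - v\right) = -4 + 0 = -4$)
$l{\left(g \right)} = 2 g \left(35 + g\right)$ ($l{\left(g \right)} = \left(35 + g\right) 2 g = 2 g \left(35 + g\right)$)
$n{\left(s \right)} = - 4 s$
$\frac{4889485}{A} - \frac{1774692}{n{\left(l{\left(-27 \right)} \right)}} = \frac{4889485}{-2112385} - \frac{1774692}{\left(-4\right) 2 \left(-27\right) \left(35 - 27\right)} = 4889485 \left(- \frac{1}{2112385}\right) - \frac{1774692}{\left(-4\right) 2 \left(-27\right) 8} = - \frac{977897}{422477} - \frac{1774692}{\left(-4\right) \left(-432\right)} = - \frac{977897}{422477} - \frac{1774692}{1728} = - \frac{977897}{422477} - \frac{49297}{48} = - \frac{20873787725}{20278896}$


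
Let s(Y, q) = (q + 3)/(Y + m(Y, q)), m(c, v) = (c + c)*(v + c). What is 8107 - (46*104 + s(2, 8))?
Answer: 139555/42 ≈ 3322.7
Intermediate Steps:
m(c, v) = 2*c*(c + v) (m(c, v) = (2*c)*(c + v) = 2*c*(c + v))
s(Y, q) = (3 + q)/(Y + 2*Y*(Y + q)) (s(Y, q) = (q + 3)/(Y + 2*Y*(Y + q)) = (3 + q)/(Y + 2*Y*(Y + q)))
8107 - (46*104 + s(2, 8)) = 8107 - (46*104 + (3 + 8)/(2*(1 + 2*2 + 2*8))) = 8107 - (4784 + (1/2)*11/(1 + 4 + 16)) = 8107 - (4784 + (1/2)*11/21) = 8107 - (4784 + (1/2)*(1/21)*11) = 8107 - (4784 + 11/42) = 8107 - 1*200939/42 = 8107 - 200939/42 = 139555/42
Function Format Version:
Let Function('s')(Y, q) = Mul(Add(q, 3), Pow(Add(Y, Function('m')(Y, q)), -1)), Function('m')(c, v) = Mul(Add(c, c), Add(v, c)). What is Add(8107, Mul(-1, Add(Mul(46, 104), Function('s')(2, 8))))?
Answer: Rational(139555, 42) ≈ 3322.7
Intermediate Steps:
Function('m')(c, v) = Mul(2, c, Add(c, v)) (Function('m')(c, v) = Mul(Mul(2, c), Add(c, v)) = Mul(2, c, Add(c, v)))
Function('s')(Y, q) = Mul(Pow(Add(Y, Mul(2, Y, Add(Y, q))), -1), Add(3, q)) (Function('s')(Y, q) = Mul(Add(q, 3), Pow(Add(Y, Mul(2, Y, Add(Y, q))), -1)) = Mul(Add(3, q), Pow(Add(Y, Mul(2, Y, Add(Y, q))), -1)) = Mul(Pow(Add(Y, Mul(2, Y, Add(Y, q))), -1), Add(3, q)))
Add(8107, Mul(-1, Add(Mul(46, 104), Function('s')(2, 8)))) = Add(8107, Mul(-1, Add(Mul(46, 104), Mul(Pow(2, -1), Pow(Add(1, Mul(2, 2), Mul(2, 8)), -1), Add(3, 8))))) = Add(8107, Mul(-1, Add(4784, Mul(Rational(1, 2), Pow(Add(1, 4, 16), -1), 11)))) = Add(8107, Mul(-1, Add(4784, Mul(Rational(1, 2), Pow(21, -1), 11)))) = Add(8107, Mul(-1, Add(4784, Mul(Rational(1, 2), Rational(1, 21), 11)))) = Add(8107, Mul(-1, Add(4784, Rational(11, 42)))) = Add(8107, Mul(-1, Rational(200939, 42))) = Add(8107, Rational(-200939, 42)) = Rational(139555, 42)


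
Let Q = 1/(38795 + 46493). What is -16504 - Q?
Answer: -1407593153/85288 ≈ -16504.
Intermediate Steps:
Q = 1/85288 ≈ 1.1725e-5
-16504 - Q = -16504 - 1*1/85288 = -16504 - 1/85288 = -1407593153/85288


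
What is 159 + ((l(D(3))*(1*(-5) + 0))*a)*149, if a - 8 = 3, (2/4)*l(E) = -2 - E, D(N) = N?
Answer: 82109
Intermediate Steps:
l(E) = -4 - 2*E (l(E) = 2*(-2 - E) = -4 - 2*E)
a = 11 (a = 8 + 3 = 11)
159 + ((l(D(3))*(1*(-5) + 0))*a)*149 = 159 + (((-4 - 2*3)*(1*(-5) + 0))*11)*149 = 159 + (((-4 - 6)*(-5 + 0))*11)*149 = 159 + (-10*(-5)*11)*149 = 159 + (50*11)*149 = 159 + 550*149 = 159 + 81950 = 82109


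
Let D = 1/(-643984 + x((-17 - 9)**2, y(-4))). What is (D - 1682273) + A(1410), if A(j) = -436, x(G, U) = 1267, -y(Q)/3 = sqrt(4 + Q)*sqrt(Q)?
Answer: -1081505680354/642717 ≈ -1.6827e+6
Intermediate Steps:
y(Q) = -3*sqrt(Q)*sqrt(4 + Q) (y(Q) = -3*sqrt(4 + Q)*sqrt(Q) = -3*sqrt(Q)*sqrt(4 + Q))
D = -1/642717 (D = 1/(-643984 + 1267) = 1/(-642717) = -1/642717 ≈ -1.5559e-6)
(D - 1682273) + A(1410) = (-1/642717 - 1682273) - 436 = -1081225455742/642717 - 436 = -1081505680354/642717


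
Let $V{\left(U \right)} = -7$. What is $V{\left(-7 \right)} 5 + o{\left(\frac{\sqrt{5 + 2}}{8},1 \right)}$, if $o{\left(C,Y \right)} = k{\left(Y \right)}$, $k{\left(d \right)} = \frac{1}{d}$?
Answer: $-34$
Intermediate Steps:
$o{\left(C,Y \right)} = \frac{1}{Y}$
$V{\left(-7 \right)} 5 + o{\left(\frac{\sqrt{5 + 2}}{8},1 \right)} = \left(-7\right) 5 + 1^{-1} = -35 + 1 = -34$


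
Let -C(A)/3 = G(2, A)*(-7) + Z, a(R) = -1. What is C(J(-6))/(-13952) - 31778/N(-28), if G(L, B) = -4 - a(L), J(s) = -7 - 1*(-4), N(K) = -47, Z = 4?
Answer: 443370181/655744 ≈ 676.13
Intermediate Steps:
J(s) = -3 (J(s) = -7 + 4 = -3)
G(L, B) = -3 (G(L, B) = -4 - 1*(-1) = -4 + 1 = -3)
C(A) = -75 (C(A) = -3*(-3*(-7) + 4) = -3*(21 + 4) = -3*25 = -75)
C(J(-6))/(-13952) - 31778/N(-28) = -75/(-13952) - 31778/(-47) = -75*(-1/13952) - 31778*(-1/47) = 75/13952 + 31778/47 = 443370181/655744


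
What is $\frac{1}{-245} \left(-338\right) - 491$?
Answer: $- \frac{119957}{245} \approx -489.62$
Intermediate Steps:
$\frac{1}{-245} \left(-338\right) - 491 = \left(- \frac{1}{245}\right) \left(-338\right) - 491 = \frac{338}{245} - 491 = - \frac{119957}{245}$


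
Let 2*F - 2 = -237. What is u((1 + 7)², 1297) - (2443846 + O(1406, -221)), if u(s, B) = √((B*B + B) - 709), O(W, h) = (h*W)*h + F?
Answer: -142228349/2 + √1682797 ≈ -7.1113e+7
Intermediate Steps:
F = -235/2 (F = 1 + (½)*(-237) = 1 - 237/2 = -235/2 ≈ -117.50)
O(W, h) = -235/2 + W*h² (O(W, h) = (h*W)*h - 235/2 = (W*h)*h - 235/2 = W*h² - 235/2 = -235/2 + W*h²)
u(s, B) = √(-709 + B + B²) (u(s, B) = √((B² + B) - 709) = √((B + B²) - 709) = √(-709 + B + B²))
u((1 + 7)², 1297) - (2443846 + O(1406, -221)) = √(-709 + 1297 + 1297²) - (2443846 + (-235/2 + 1406*(-221)²)) = √(-709 + 1297 + 1682209) - (2443846 + (-235/2 + 1406*48841)) = √1682797 - (2443846 + (-235/2 + 68670446)) = √1682797 - (2443846 + 137340657/2) = √1682797 - 1*142228349/2 = √1682797 - 142228349/2 = -142228349/2 + √1682797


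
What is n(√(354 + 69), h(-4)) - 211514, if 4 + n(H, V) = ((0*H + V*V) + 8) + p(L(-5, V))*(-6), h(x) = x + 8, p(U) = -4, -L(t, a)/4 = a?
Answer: -211470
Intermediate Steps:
L(t, a) = -4*a
h(x) = 8 + x
n(H, V) = 28 + V² (n(H, V) = -4 + (((0*H + V*V) + 8) - 4*(-6)) = -4 + (((0 + V²) + 8) + 24) = -4 + ((V² + 8) + 24) = -4 + ((8 + V²) + 24) = -4 + (32 + V²) = 28 + V²)
n(√(354 + 69), h(-4)) - 211514 = (28 + (8 - 4)²) - 211514 = (28 + 4²) - 211514 = (28 + 16) - 211514 = 44 - 211514 = -211470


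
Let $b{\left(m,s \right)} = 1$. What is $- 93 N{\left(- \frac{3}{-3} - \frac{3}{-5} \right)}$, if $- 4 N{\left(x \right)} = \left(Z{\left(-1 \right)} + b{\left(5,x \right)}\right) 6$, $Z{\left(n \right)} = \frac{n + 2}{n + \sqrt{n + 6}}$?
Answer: $\frac{1395}{8} + \frac{279 \sqrt{5}}{8} \approx 252.36$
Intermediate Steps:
$Z{\left(n \right)} = \frac{2 + n}{n + \sqrt{6 + n}}$
$N{\left(x \right)} = - \frac{3}{2} - \frac{3}{2 \left(-1 + \sqrt{5}\right)}$ ($N{\left(x \right)} = - \frac{\left(\frac{2 - 1}{-1 + \sqrt{6 - 1}} + 1\right) 6}{4} = - \frac{\left(\frac{1}{-1 + \sqrt{5}} \cdot 1 + 1\right) 6}{4} = - \frac{\left(\frac{1}{-1 + \sqrt{5}} + 1\right) 6}{4} = - \frac{\left(1 + \frac{1}{-1 + \sqrt{5}}\right) 6}{4} = - \frac{6 + \frac{6}{-1 + \sqrt{5}}}{4} = - \frac{3}{2} - \frac{3}{2 \left(-1 + \sqrt{5}\right)}$)
$- 93 N{\left(- \frac{3}{-3} - \frac{3}{-5} \right)} = - 93 \left(- \frac{15}{8} - \frac{3 \sqrt{5}}{8}\right) = \frac{1395}{8} + \frac{279 \sqrt{5}}{8}$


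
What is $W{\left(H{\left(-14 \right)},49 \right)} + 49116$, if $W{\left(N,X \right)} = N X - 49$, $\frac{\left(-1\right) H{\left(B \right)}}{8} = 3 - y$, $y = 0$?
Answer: $47891$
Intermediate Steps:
$H{\left(B \right)} = -24$ ($H{\left(B \right)} = - 8 \left(3 - 0\right) = - 8 \left(3 + 0\right) = \left(-8\right) 3 = -24$)
$W{\left(N,X \right)} = -49 + N X$
$W{\left(H{\left(-14 \right)},49 \right)} + 49116 = \left(-49 - 1176\right) + 49116 = -1225 + 49116 = 47891$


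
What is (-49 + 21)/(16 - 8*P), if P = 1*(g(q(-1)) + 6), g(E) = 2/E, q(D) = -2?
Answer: 7/6 ≈ 1.1667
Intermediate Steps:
P = 5 (P = 1*(2/(-2) + 6) = 1*(2*(-½) + 6) = 1*(-1 + 6) = 1*5 = 5)
(-49 + 21)/(16 - 8*P) = (-49 + 21)/(16 - 8*5) = -28/(16 - 40) = -28/(-24) = -28*(-1/24) = 7/6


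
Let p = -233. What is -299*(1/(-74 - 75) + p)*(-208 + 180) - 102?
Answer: -290674294/149 ≈ -1.9508e+6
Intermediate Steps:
-299*(1/(-74 - 75) + p)*(-208 + 180) - 102 = -299*(1/(-74 - 75) - 233)*(-208 + 180) - 102 = -299*(1/(-149) - 233)*(-28) - 102 = -299*(-1/149 - 233)*(-28) - 102 = -(-10380682)*(-28)/149 - 102 = -299*972104/149 - 102 = -290659096/149 - 102 = -290674294/149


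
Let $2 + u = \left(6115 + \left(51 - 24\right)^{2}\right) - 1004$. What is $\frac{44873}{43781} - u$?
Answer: $- \frac{255548605}{43781} \approx -5837.0$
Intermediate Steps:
$u = 5838$ ($u = -2 + \left(\left(6115 + \left(51 - 24\right)^{2}\right) - 1004\right) = -2 + \left(\left(6115 + 27^{2}\right) - 1004\right) = -2 + \left(\left(6115 + 729\right) - 1004\right) = -2 + \left(6844 - 1004\right) = -2 + 5840 = 5838$)
$\frac{44873}{43781} - u = \frac{44873}{43781} - 5838 = - \frac{255548605}{43781}$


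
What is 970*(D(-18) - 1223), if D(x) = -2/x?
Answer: -10675820/9 ≈ -1.1862e+6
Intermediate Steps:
970*(D(-18) - 1223) = 970*(-2/(-18) - 1223) = 970*(-2*(-1/18) - 1223) = 970*(1/9 - 1223) = 970*(-11006/9) = -10675820/9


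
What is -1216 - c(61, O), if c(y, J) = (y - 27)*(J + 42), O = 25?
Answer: -3494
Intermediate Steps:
c(y, J) = (-27 + y)*(42 + J)
-1216 - c(61, O) = -1216 - (-1134 - 27*25 + 42*61 + 25*61) = -1216 - (-1134 - 675 + 2562 + 1525) = -1216 - 1*2278 = -1216 - 2278 = -3494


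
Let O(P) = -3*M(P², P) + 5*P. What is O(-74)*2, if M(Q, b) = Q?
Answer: -33596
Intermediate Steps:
O(P) = -3*P² + 5*P
O(-74)*2 = -74*(5 - 3*(-74))*2 = -74*(5 + 222)*2 = -74*227*2 = -16798*2 = -33596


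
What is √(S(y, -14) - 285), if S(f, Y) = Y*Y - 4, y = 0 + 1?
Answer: I*√93 ≈ 9.6436*I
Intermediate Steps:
y = 1
S(f, Y) = -4 + Y² (S(f, Y) = Y² - 4 = -4 + Y²)
√(S(y, -14) - 285) = √((-4 + (-14)²) - 285) = √((-4 + 196) - 285) = √(192 - 285) = √(-93) = I*√93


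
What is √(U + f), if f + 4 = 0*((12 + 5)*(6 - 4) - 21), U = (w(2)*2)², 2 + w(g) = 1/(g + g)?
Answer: √33/2 ≈ 2.8723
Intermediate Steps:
w(g) = -2 + 1/(2*g) (w(g) = -2 + 1/(g + g) = -2 + 1/(2*g))
U = 49/4 (U = ((-2 + (½)/2)*2)² = ((-2 + (½)*(½))*2)² = ((-2 + ¼)*2)² = (-7/4*2)² = (-7/2)² = 49/4 ≈ 12.250)
f = -4 (f = -4 + 0*((12 + 5)*(6 - 4) - 21) = -4 + 0*(17*2 - 21) = -4 + 0*(34 - 21) = -4 + 0*13 = -4 + 0 = -4)
√(U + f) = √(49/4 - 4) = √(33/4) = √33/2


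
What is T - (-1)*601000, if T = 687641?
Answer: 1288641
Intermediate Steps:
T - (-1)*601000 = 687641 - (-1)*601000 = 687641 - 1*(-601000) = 687641 + 601000 = 1288641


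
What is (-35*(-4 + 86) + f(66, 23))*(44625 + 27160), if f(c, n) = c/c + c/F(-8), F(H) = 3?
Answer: -204371895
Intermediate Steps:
f(c, n) = 1 + c/3 (f(c, n) = c/c + c/3 = 1 + c*(⅓) = 1 + c/3)
(-35*(-4 + 86) + f(66, 23))*(44625 + 27160) = (-35*(-4 + 86) + (1 + (⅓)*66))*(44625 + 27160) = (-35*82 + (1 + 22))*71785 = (-2870 + 23)*71785 = -2847*71785 = -204371895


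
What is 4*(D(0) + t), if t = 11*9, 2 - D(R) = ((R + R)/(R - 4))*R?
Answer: 404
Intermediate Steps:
D(R) = 2 - 2*R**2/(-4 + R) (D(R) = 2 - (R + R)/(R - 4)*R = 2 - (2*R)/(-4 + R)*R = 2 - 2*R/(-4 + R)*R = 2 - 2*R**2/(-4 + R))
t = 99
4*(D(0) + t) = 4*(2*(-4 + 0 - 1*0**2)/(-4 + 0) + 99) = 4*(2*(-4 + 0 - 1*0)/(-4) + 99) = 4*(2*(-1/4)*(-4 + 0 + 0) + 99) = 4*(2*(-1/4)*(-4) + 99) = 4*(2 + 99) = 4*101 = 404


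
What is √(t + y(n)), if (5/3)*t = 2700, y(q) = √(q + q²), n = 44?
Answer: √(1620 + 6*√55) ≈ 40.798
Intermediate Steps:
t = 1620 (t = (⅗)*2700 = 1620)
√(t + y(n)) = √(1620 + √(44*(1 + 44))) = √(1620 + √(44*45)) = √(1620 + √1980) = √(1620 + 6*√55)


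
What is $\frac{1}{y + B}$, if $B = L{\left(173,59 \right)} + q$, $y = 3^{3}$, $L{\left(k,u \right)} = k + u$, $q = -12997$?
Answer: $- \frac{1}{12738} \approx -7.8505 \cdot 10^{-5}$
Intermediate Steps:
$y = 27$
$B = -12765$ ($B = \left(173 + 59\right) - 12997 = 232 - 12997 = -12765$)
$\frac{1}{y + B} = \frac{1}{27 - 12765} = \frac{1}{-12738} = - \frac{1}{12738}$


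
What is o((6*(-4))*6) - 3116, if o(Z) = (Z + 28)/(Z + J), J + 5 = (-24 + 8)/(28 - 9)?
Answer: -8869048/2847 ≈ -3115.2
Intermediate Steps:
J = -111/19 (J = -5 + (-24 + 8)/(28 - 9) = -5 - 16/19 = -111/19 ≈ -5.8421)
o(Z) = (28 + Z)/(-111/19 + Z) (o(Z) = (Z + 28)/(Z - 111/19) = (28 + Z)/(-111/19 + Z))
o((6*(-4))*6) - 3116 = 19*(28 + (6*(-4))*6)/(-111 + 19*((6*(-4))*6)) - 3116 = 19*(28 - 24*6)/(-111 + 19*(-24*6)) - 3116 = 19*(28 - 144)/(-111 + 19*(-144)) - 3116 = 19*(-116)/(-111 - 2736) - 3116 = 19*(-116)/(-2847) - 3116 = 19*(-1/2847)*(-116) - 3116 = 2204/2847 - 3116 = -8869048/2847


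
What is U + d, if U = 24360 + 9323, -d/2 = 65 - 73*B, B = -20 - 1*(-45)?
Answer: 37203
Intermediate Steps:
B = 25 (B = -20 + 45 = 25)
d = 3520 (d = -2*(65 - 73*25) = -2*(65 - 1825) = -2*(-1760) = 3520)
U = 33683
U + d = 33683 + 3520 = 37203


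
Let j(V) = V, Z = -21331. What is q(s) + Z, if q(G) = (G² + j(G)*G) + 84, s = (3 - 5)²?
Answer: -21215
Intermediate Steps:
s = 4 (s = (-2)² = 4)
q(G) = 84 + 2*G² (q(G) = (G² + G*G) + 84 = (G² + G²) + 84 = 2*G² + 84 = 84 + 2*G²)
q(s) + Z = (84 + 2*4²) - 21331 = (84 + 2*16) - 21331 = (84 + 32) - 21331 = 116 - 21331 = -21215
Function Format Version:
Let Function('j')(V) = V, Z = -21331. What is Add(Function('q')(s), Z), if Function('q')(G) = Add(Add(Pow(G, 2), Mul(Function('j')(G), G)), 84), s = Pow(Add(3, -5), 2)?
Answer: -21215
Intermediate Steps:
s = 4 (s = Pow(-2, 2) = 4)
Function('q')(G) = Add(84, Mul(2, Pow(G, 2))) (Function('q')(G) = Add(Add(Pow(G, 2), Mul(G, G)), 84) = Add(Add(Pow(G, 2), Pow(G, 2)), 84) = Add(Mul(2, Pow(G, 2)), 84) = Add(84, Mul(2, Pow(G, 2))))
Add(Function('q')(s), Z) = Add(Add(84, Mul(2, Pow(4, 2))), -21331) = Add(Add(84, Mul(2, 16)), -21331) = Add(Add(84, 32), -21331) = Add(116, -21331) = -21215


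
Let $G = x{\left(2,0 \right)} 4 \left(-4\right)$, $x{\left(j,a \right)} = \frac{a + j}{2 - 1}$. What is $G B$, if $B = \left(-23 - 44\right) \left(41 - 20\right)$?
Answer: $45024$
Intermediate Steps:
$B = -1407$ ($B = \left(-67\right) 21 = -1407$)
$x{\left(j,a \right)} = a + j$ ($x{\left(j,a \right)} = \frac{a + j}{1} = \left(a + j\right) 1 = a + j$)
$G = -32$ ($G = \left(0 + 2\right) 4 \left(-4\right) = 2 \cdot 4 \left(-4\right) = 8 \left(-4\right) = -32$)
$G B = \left(-32\right) \left(-1407\right) = 45024$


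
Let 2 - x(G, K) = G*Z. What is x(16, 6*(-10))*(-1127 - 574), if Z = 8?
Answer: 214326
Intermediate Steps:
x(G, K) = 2 - 8*G (x(G, K) = 2 - G*8 = 2 - 8*G)
x(16, 6*(-10))*(-1127 - 574) = (2 - 8*16)*(-1127 - 574) = (2 - 128)*(-1701) = -126*(-1701) = 214326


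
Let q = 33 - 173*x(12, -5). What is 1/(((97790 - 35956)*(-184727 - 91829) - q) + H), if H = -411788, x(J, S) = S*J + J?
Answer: -1/17100983829 ≈ -5.8476e-11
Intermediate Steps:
x(J, S) = J + J*S (x(J, S) = J*S + J = J + J*S)
q = 8337 (q = 33 - 2076*(1 - 5) = 33 - 2076*(-4) = 33 - 173*(-48) = 33 + 8304 = 8337)
1/(((97790 - 35956)*(-184727 - 91829) - q) + H) = 1/(((97790 - 35956)*(-184727 - 91829) - 1*8337) - 411788) = 1/((61834*(-276556) - 8337) - 411788) = 1/((-17100563704 - 8337) - 411788) = 1/(-17100572041 - 411788) = 1/(-17100983829) = -1/17100983829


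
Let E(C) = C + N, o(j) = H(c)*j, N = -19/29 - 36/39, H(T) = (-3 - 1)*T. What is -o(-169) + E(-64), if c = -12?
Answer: 3033501/377 ≈ 8046.4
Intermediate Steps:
H(T) = -4*T
N = -595/377 (N = -19*1/29 - 36*1/39 = -19/29 - 12/13 = -595/377 ≈ -1.5782)
o(j) = 48*j (o(j) = (-4*(-12))*j = 48*j)
E(C) = -595/377 + C (E(C) = C - 595/377 = -595/377 + C)
-o(-169) + E(-64) = -48*(-169) + (-595/377 - 64) = -1*(-8112) - 24723/377 = 8112 - 24723/377 = 3033501/377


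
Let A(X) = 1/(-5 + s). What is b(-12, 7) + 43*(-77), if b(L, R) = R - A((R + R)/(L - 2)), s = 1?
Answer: -13215/4 ≈ -3303.8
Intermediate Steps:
A(X) = -1/4 (A(X) = 1/(-5 + 1) = 1/(-4) = -1/4)
b(L, R) = 1/4 + R (b(L, R) = R - 1*(-1/4) = R + 1/4 = 1/4 + R)
b(-12, 7) + 43*(-77) = (1/4 + 7) + 43*(-77) = 29/4 - 3311 = -13215/4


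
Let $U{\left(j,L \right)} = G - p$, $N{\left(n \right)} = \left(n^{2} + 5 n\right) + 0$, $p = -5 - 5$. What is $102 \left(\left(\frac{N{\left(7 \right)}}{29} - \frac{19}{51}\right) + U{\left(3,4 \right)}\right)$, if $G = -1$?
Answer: $\frac{34088}{29} \approx 1175.4$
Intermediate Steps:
$p = -10$
$N{\left(n \right)} = n^{2} + 5 n$
$U{\left(j,L \right)} = 9$ ($U{\left(j,L \right)} = -1 - -10 = -1 + 10 = 9$)
$102 \left(\left(\frac{N{\left(7 \right)}}{29} - \frac{19}{51}\right) + U{\left(3,4 \right)}\right) = 102 \left(\left(\frac{7 \left(5 + 7\right)}{29} - \frac{19}{51}\right) + 9\right) = 102 \left(\left(7 \cdot 12 \cdot \frac{1}{29} - \frac{19}{51}\right) + 9\right) = 102 \left(\left(84 \cdot \frac{1}{29} - \frac{19}{51}\right) + 9\right) = 102 \left(\left(\frac{84}{29} - \frac{19}{51}\right) + 9\right) = 102 \left(\frac{3733}{1479} + 9\right) = 102 \cdot \frac{17044}{1479} = \frac{34088}{29}$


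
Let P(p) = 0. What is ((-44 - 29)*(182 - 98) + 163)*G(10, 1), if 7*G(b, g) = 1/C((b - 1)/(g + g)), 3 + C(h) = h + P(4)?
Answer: -11938/21 ≈ -568.48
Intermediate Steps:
C(h) = -3 + h (C(h) = -3 + (h + 0) = -3 + h)
G(b, g) = 1/(7*(-3 + (-1 + b)/(2*g))) (G(b, g) = 1/(7*(-3 + (b - 1)/(g + g))) = 1/(7*(-3 + (-1 + b)/((2*g)))) = 1/(7*(-3 + (-1 + b)*(1/(2*g)))) = 1/(7*(-3 + (-1 + b)/(2*g))))
((-44 - 29)*(182 - 98) + 163)*G(10, 1) = ((-44 - 29)*(182 - 98) + 163)*((2/7)*1/(-1 + 10 - 6*1)) = (-73*84 + 163)*((2/7)*1/(-1 + 10 - 6)) = (-6132 + 163)*((2/7)*1/3) = -11938/(7*3) = -5969*2/21 = -11938/21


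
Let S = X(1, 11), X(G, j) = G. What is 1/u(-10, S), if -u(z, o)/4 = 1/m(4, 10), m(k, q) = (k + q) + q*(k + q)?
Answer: -77/2 ≈ -38.500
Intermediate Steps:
S = 1
m(k, q) = k + q + q*(k + q)
u(z, o) = -2/77 (u(z, o) = -4/(4 + 10 + 10² + 4*10) = -4/(4 + 10 + 100 + 40) = -4/154 = -4*1/154 = -2/77)
1/u(-10, S) = 1/(-2/77) = -77/2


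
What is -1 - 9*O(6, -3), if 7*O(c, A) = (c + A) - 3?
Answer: -1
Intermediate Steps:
O(c, A) = -3/7 + A/7 + c/7 (O(c, A) = ((c + A) - 3)/7 = ((A + c) - 3)/7 = (-3 + A + c)/7 = -3/7 + A/7 + c/7)
-1 - 9*O(6, -3) = -1 - 9*(-3/7 + (⅐)*(-3) + (⅐)*6) = -1 - 9*(-3/7 - 3/7 + 6/7) = -1 - 9*0 = -1 + 0 = -1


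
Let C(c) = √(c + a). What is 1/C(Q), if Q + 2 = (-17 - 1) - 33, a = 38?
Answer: -I*√15/15 ≈ -0.2582*I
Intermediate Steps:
Q = -53 (Q = -2 + ((-17 - 1) - 33) = -2 + (-18 - 33) = -2 - 51 = -53)
C(c) = √(38 + c) (C(c) = √(c + 38) = √(38 + c))
1/C(Q) = 1/(√(38 - 53)) = 1/(√(-15)) = 1/(I*√15) = -I*√15/15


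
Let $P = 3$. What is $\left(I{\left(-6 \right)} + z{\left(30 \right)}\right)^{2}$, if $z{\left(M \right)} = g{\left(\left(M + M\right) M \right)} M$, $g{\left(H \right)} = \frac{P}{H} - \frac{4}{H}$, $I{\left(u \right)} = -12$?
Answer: $\frac{519841}{3600} \approx 144.4$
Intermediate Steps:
$g{\left(H \right)} = - \frac{1}{H}$ ($g{\left(H \right)} = \frac{3}{H} - \frac{4}{H} = - \frac{1}{H}$)
$z{\left(M \right)} = - \frac{1}{2 M}$ ($z{\left(M \right)} = - \frac{1}{\left(M + M\right) M} M = - \frac{1}{2 M M} M = - \frac{1}{2 M^{2}} M = - \frac{1}{2 M}$)
$\left(I{\left(-6 \right)} + z{\left(30 \right)}\right)^{2} = \left(-12 - \frac{1}{2 \cdot 30}\right)^{2} = \left(-12 - \frac{1}{60}\right)^{2} = \left(- \frac{721}{60}\right)^{2} = \frac{519841}{3600}$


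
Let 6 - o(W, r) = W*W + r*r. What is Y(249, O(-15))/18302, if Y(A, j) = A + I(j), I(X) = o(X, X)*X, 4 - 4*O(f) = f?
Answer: 2021/585664 ≈ 0.0034508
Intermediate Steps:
o(W, r) = 6 - W² - r² (o(W, r) = 6 - (W*W + r*r) = 6 - (W² + r²) = 6 + (-W² - r²) = 6 - W² - r²)
O(f) = 1 - f/4
I(X) = X*(6 - 2*X²) (I(X) = (6 - X² - X²)*X = (6 - 2*X²)*X = X*(6 - 2*X²))
Y(A, j) = A + 2*j*(3 - j²)
Y(249, O(-15))/18302 = (249 - 2*(1 - ¼*(-15))*(-3 + (1 - ¼*(-15))²))/18302 = (249 - 2*(1 + 15/4)*(-3 + (1 + 15/4)²))*(1/18302) = (249 - 2*19/4*(-3 + (19/4)²))*(1/18302) = (249 - 2*19/4*(-3 + 361/16))*(1/18302) = (249 - 2*19/4*313/16)*(1/18302) = (249 - 5947/32)*(1/18302) = (2021/32)*(1/18302) = 2021/585664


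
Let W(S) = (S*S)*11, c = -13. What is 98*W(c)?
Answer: 182182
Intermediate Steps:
W(S) = 11*S**2 (W(S) = S**2*11 = 11*S**2)
98*W(c) = 98*(11*(-13)**2) = 98*(11*169) = 98*1859 = 182182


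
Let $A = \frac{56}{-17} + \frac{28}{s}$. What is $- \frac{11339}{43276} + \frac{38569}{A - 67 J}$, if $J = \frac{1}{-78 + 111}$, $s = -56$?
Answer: $- \frac{1872817813733}{282808660} \approx -6622.2$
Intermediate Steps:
$A = - \frac{129}{34}$ ($A = \frac{56}{-17} + \frac{28}{-56} = 56 \left(- \frac{1}{17}\right) + 28 \left(- \frac{1}{56}\right) = - \frac{56}{17} - \frac{1}{2} = - \frac{129}{34} \approx -3.7941$)
$J = \frac{1}{33} \approx 0.030303$
$- \frac{11339}{43276} + \frac{38569}{A - 67 J} = - \frac{11339}{43276} + \frac{38569}{- \frac{129}{34} - \frac{67}{33}} = \left(-11339\right) \frac{1}{43276} + \frac{38569}{- \frac{129}{34} - \frac{67}{33}} = - \frac{11339}{43276} + \frac{38569}{- \frac{6535}{1122}} = - \frac{11339}{43276} + 38569 \left(- \frac{1122}{6535}\right) = - \frac{11339}{43276} - \frac{43274418}{6535} = - \frac{1872817813733}{282808660}$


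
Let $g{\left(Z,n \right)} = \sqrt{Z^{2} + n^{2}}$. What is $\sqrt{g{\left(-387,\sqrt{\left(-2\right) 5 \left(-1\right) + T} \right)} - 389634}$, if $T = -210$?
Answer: $\sqrt{-389634 + \sqrt{149569}} \approx 623.9 i$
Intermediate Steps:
$\sqrt{g{\left(-387,\sqrt{\left(-2\right) 5 \left(-1\right) + T} \right)} - 389634} = \sqrt{\sqrt{\left(-387\right)^{2} + \left(\sqrt{\left(-2\right) 5 \left(-1\right) - 210}\right)^{2}} - 389634} = \sqrt{\sqrt{149769 + \left(\sqrt{\left(-10\right) \left(-1\right) - 210}\right)^{2}} - 389634} = \sqrt{\sqrt{149769 + \left(\sqrt{10 - 210}\right)^{2}} - 389634} = \sqrt{\sqrt{149769 + \left(\sqrt{-200}\right)^{2}} - 389634} = \sqrt{\sqrt{149769 + \left(10 i \sqrt{2}\right)^{2}} - 389634} = \sqrt{\sqrt{149769 - 200} - 389634} = \sqrt{\sqrt{149569} - 389634} = \sqrt{-389634 + \sqrt{149569}}$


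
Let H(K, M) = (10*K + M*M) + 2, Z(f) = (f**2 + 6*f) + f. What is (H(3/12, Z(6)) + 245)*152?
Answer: 962692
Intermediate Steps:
Z(f) = f**2 + 7*f
H(K, M) = 2 + M**2 + 10*K (H(K, M) = (10*K + M**2) + 2 = (M**2 + 10*K) + 2 = 2 + M**2 + 10*K)
(H(3/12, Z(6)) + 245)*152 = ((2 + (6*(7 + 6))**2 + 10*(3/12)) + 245)*152 = ((2 + (6*13)**2 + 10*(3*(1/12))) + 245)*152 = ((2 + 78**2 + 10*(1/4)) + 245)*152 = ((2 + 6084 + 5/2) + 245)*152 = (12177/2 + 245)*152 = (12667/2)*152 = 962692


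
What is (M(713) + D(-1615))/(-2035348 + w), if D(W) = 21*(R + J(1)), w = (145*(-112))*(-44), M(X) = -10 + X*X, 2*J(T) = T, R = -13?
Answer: -1016193/2641576 ≈ -0.38469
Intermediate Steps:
J(T) = T/2
M(X) = -10 + X²
w = 714560 (w = -16240*(-44) = 714560)
D(W) = -525/2 (D(W) = 21*(-13 + (½)*1) = 21*(-13 + ½) = 21*(-25/2) = -525/2)
(M(713) + D(-1615))/(-2035348 + w) = ((-10 + 713²) - 525/2)/(-2035348 + 714560) = ((-10 + 508369) - 525/2)/(-1320788) = (508359 - 525/2)*(-1/1320788) = (1016193/2)*(-1/1320788) = -1016193/2641576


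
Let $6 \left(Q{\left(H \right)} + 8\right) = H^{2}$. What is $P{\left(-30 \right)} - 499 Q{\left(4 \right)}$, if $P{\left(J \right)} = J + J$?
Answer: $\frac{7804}{3} \approx 2601.3$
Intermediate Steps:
$Q{\left(H \right)} = -8 + \frac{H^{2}}{6}$
$P{\left(J \right)} = 2 J$
$P{\left(-30 \right)} - 499 Q{\left(4 \right)} = 2 \left(-30\right) - 499 \left(-8 + \frac{4^{2}}{6}\right) = -60 - 499 \left(-8 + \frac{1}{6} \cdot 16\right) = -60 - 499 \left(-8 + \frac{8}{3}\right) = -60 - - \frac{7984}{3} = -60 + \frac{7984}{3} = \frac{7804}{3}$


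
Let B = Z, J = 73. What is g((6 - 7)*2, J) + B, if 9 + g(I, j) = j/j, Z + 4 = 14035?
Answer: 14023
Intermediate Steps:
Z = 14031 (Z = -4 + 14035 = 14031)
B = 14031
g(I, j) = -8 (g(I, j) = -9 + j/j = -9 + 1 = -8)
g((6 - 7)*2, J) + B = -8 + 14031 = 14023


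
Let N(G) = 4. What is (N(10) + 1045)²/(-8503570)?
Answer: -1100401/8503570 ≈ -0.12940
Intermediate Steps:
(N(10) + 1045)²/(-8503570) = (4 + 1045)²/(-8503570) = 1049²*(-1/8503570) = 1100401*(-1/8503570) = -1100401/8503570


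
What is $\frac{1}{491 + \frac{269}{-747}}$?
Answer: $\frac{747}{366508} \approx 0.0020382$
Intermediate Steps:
$\frac{1}{491 + \frac{269}{-747}} = \frac{1}{491 + 269 \left(- \frac{1}{747}\right)} = \frac{1}{491 - \frac{269}{747}} = \frac{1}{\frac{366508}{747}} = \frac{747}{366508}$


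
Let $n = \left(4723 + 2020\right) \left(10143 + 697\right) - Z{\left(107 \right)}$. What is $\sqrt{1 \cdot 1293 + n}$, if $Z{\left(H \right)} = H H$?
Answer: $2 \sqrt{18270991} \approx 8548.9$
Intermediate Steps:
$Z{\left(H \right)} = H^{2}$
$n = 73082671$ ($n = \left(4723 + 2020\right) \left(10143 + 697\right) - 107^{2} = 6743 \cdot 10840 - 11449 = 73094120 - 11449 = 73082671$)
$\sqrt{1 \cdot 1293 + n} = \sqrt{1 \cdot 1293 + 73082671} = \sqrt{1293 + 73082671} = \sqrt{73083964} = 2 \sqrt{18270991}$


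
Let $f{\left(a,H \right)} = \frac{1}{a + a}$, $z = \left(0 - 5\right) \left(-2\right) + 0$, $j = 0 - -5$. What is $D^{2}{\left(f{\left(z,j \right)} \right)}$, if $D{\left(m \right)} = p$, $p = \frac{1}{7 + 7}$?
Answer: $\frac{1}{196} \approx 0.005102$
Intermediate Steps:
$j = 5$ ($j = 0 + 5 = 5$)
$p = \frac{1}{14} \approx 0.071429$
$z = 10$ ($z = \left(0 - 5\right) \left(-2\right) + 0 = \left(-5\right) \left(-2\right) + 0 = 10 + 0 = 10$)
$f{\left(a,H \right)} = \frac{1}{2 a}$
$D{\left(m \right)} = \frac{1}{14}$
$D^{2}{\left(f{\left(z,j \right)} \right)} = \left(\frac{1}{14}\right)^{2} = \frac{1}{196}$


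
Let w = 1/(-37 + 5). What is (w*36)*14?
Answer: -63/4 ≈ -15.750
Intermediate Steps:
w = -1/32 (w = 1/(-32) = -1/32 ≈ -0.031250)
(w*36)*14 = -1/32*36*14 = -9/8*14 = -63/4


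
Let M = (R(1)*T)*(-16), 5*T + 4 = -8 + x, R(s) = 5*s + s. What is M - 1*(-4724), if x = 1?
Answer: 24676/5 ≈ 4935.2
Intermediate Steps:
R(s) = 6*s
T = -11/5 (T = -4/5 + (-8 + 1)/5 = -4/5 + (1/5)*(-7) = -4/5 - 7/5 = -11/5 ≈ -2.2000)
M = 1056/5 (M = ((6*1)*(-11/5))*(-16) = (6*(-11/5))*(-16) = -66/5*(-16) = 1056/5 ≈ 211.20)
M - 1*(-4724) = 1056/5 - 1*(-4724) = 1056/5 + 4724 = 24676/5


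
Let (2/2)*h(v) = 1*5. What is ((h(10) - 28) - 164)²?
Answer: 34969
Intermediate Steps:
h(v) = 5 (h(v) = 1*5 = 5)
((h(10) - 28) - 164)² = ((5 - 28) - 164)² = (-23 - 164)² = (-187)² = 34969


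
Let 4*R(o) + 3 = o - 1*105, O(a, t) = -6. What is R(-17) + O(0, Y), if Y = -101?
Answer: -149/4 ≈ -37.250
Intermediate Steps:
R(o) = -27 + o/4 (R(o) = -3/4 + (o - 1*105)/4 = -3/4 + (o - 105)/4 = -3/4 + (-105 + o)/4 = -3/4 + (-105/4 + o/4) = -27 + o/4)
R(-17) + O(0, Y) = (-27 + (1/4)*(-17)) - 6 = (-27 - 17/4) - 6 = -125/4 - 6 = -149/4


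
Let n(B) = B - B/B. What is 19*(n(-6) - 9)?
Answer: -304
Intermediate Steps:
n(B) = -1 + B (n(B) = B - 1*1 = B - 1 = -1 + B)
19*(n(-6) - 9) = 19*((-1 - 6) - 9) = 19*(-7 - 9) = 19*(-16) = -304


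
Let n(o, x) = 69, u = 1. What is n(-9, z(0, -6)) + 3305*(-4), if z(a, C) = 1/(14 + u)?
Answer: -13151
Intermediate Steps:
z(a, C) = 1/15 (z(a, C) = 1/(14 + 1) = 1/15)
n(-9, z(0, -6)) + 3305*(-4) = 69 + 3305*(-4) = 69 - 13220 = -13151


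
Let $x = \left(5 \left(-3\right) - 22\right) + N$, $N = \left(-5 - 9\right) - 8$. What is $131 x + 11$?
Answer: $-7718$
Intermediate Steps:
$N = -22$ ($N = -14 - 8 = -22$)
$x = -59$ ($x = \left(5 \left(-3\right) - 22\right) - 22 = \left(-15 - 22\right) - 22 = -37 - 22 = -59$)
$131 x + 11 = 131 \left(-59\right) + 11 = -7729 + 11 = -7718$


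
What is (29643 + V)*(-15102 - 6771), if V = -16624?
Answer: -284764587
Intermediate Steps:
(29643 + V)*(-15102 - 6771) = (29643 - 16624)*(-15102 - 6771) = 13019*(-21873) = -284764587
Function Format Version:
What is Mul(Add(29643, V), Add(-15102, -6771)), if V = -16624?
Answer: -284764587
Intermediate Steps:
Mul(Add(29643, V), Add(-15102, -6771)) = Mul(Add(29643, -16624), Add(-15102, -6771)) = Mul(13019, -21873) = -284764587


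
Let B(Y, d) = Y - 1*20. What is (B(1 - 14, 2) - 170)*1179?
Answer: -239337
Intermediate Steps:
B(Y, d) = -20 + Y (B(Y, d) = Y - 20 = -20 + Y)
(B(1 - 14, 2) - 170)*1179 = ((-20 + (1 - 14)) - 170)*1179 = ((-20 - 13) - 170)*1179 = (-33 - 170)*1179 = -203*1179 = -239337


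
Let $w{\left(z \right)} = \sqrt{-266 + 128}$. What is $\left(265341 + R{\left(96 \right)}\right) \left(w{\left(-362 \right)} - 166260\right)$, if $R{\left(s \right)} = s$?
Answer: $-44131555620 + 265437 i \sqrt{138} \approx -4.4132 \cdot 10^{10} + 3.1182 \cdot 10^{6} i$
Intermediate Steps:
$w{\left(z \right)} = i \sqrt{138}$ ($w{\left(z \right)} = \sqrt{-138} = i \sqrt{138}$)
$\left(265341 + R{\left(96 \right)}\right) \left(w{\left(-362 \right)} - 166260\right) = \left(265341 + 96\right) \left(i \sqrt{138} - 166260\right) = 265437 \left(-166260 + i \sqrt{138}\right) = -44131555620 + 265437 i \sqrt{138}$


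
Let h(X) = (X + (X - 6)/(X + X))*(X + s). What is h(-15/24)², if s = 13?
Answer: 342731169/102400 ≈ 3347.0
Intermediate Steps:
h(X) = (13 + X)*(X + (-6 + X)/(2*X)) (h(X) = (X + (X - 6)/(X + X))*(X + 13) = (X + (-6 + X)/((2*X)))*(13 + X) = (X + (-6 + X)*(1/(2*X)))*(13 + X) = (X + (-6 + X)/(2*X))*(13 + X) = (13 + X)*(X + (-6 + X)/(2*X)))
h(-15/24)² = (7/2 + (-15/24)² - 39/((-15/24)) + 27*(-15/24)/2)² = (7/2 + (-15*1/24)² - 39/((-15*1/24)) + 27*(-15*1/24)/2)² = (7/2 + (-5/8)² - 39/(-5/8) + (27/2)*(-5/8))² = (7/2 + 25/64 - 39*(-8/5) - 135/16)² = (7/2 + 25/64 + 312/5 - 135/16)² = (18513/320)² = 342731169/102400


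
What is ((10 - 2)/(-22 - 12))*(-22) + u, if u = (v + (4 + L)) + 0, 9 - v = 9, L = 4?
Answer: 224/17 ≈ 13.176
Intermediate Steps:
v = 0 (v = 9 - 1*9 = 9 - 9 = 0)
u = 8 (u = (0 + (4 + 4)) + 0 = (0 + 8) + 0 = 8 + 0 = 8)
((10 - 2)/(-22 - 12))*(-22) + u = ((10 - 2)/(-22 - 12))*(-22) + 8 = (8/(-34))*(-22) + 8 = (8*(-1/34))*(-22) + 8 = -4/17*(-22) + 8 = 88/17 + 8 = 224/17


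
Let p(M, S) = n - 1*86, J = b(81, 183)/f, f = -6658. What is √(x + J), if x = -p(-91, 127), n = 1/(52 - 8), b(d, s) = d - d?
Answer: √41613/22 ≈ 9.2724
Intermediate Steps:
b(d, s) = 0
n = 1/44 ≈ 0.022727
J = 0 (J = 0/(-6658) = 0*(-1/6658) = 0)
p(M, S) = -3783/44 (p(M, S) = 1/44 - 1*86 = 1/44 - 86 = -3783/44)
x = 3783/44 (x = -1*(-3783/44) = 3783/44 ≈ 85.977)
√(x + J) = √(3783/44 + 0) = √(3783/44) = √41613/22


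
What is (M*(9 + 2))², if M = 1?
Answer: 121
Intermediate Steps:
(M*(9 + 2))² = (1*(9 + 2))² = (1*11)² = 11² = 121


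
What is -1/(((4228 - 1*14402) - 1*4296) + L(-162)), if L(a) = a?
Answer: 1/14632 ≈ 6.8343e-5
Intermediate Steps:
-1/(((4228 - 1*14402) - 1*4296) + L(-162)) = -1/(((4228 - 1*14402) - 1*4296) - 162) = -1/(((4228 - 14402) - 4296) - 162) = -1/((-10174 - 4296) - 162) = -1/(-14470 - 162) = -1/(-14632) = -1*(-1/14632) = 1/14632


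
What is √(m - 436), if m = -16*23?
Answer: 2*I*√201 ≈ 28.355*I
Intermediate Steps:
m = -368
√(m - 436) = √(-368 - 436) = √(-804) = 2*I*√201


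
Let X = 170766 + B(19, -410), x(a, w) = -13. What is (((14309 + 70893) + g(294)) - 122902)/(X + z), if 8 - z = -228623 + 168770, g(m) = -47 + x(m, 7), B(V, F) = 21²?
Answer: -9440/57767 ≈ -0.16342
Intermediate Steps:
B(V, F) = 441
g(m) = -60 (g(m) = -47 - 13 = -60)
X = 171207 (X = 170766 + 441 = 171207)
z = 59861 (z = 8 - (-228623 + 168770) = 8 - 1*(-59853) = 8 + 59853 = 59861)
(((14309 + 70893) + g(294)) - 122902)/(X + z) = (((14309 + 70893) - 60) - 122902)/(171207 + 59861) = ((85202 - 60) - 122902)/231068 = (85142 - 122902)*(1/231068) = -37760*1/231068 = -9440/57767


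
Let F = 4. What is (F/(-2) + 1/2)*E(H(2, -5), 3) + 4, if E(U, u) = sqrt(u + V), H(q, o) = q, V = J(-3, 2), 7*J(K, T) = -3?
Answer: 4 - 9*sqrt(14)/14 ≈ 1.5946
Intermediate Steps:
J(K, T) = -3/7 (J(K, T) = (1/7)*(-3) = -3/7)
V = -3/7 ≈ -0.42857
E(U, u) = sqrt(-3/7 + u) (E(U, u) = sqrt(u - 3/7) = sqrt(-3/7 + u))
(F/(-2) + 1/2)*E(H(2, -5), 3) + 4 = (4/(-2) + 1/2)*(sqrt(-21 + 49*3)/7) + 4 = (4*(-1/2) + 1*(1/2))*(sqrt(-21 + 147)/7) + 4 = (-2 + 1/2)*(sqrt(126)/7) + 4 = -3*3*sqrt(14)/14 + 4 = -9*sqrt(14)/14 + 4 = 4 - 9*sqrt(14)/14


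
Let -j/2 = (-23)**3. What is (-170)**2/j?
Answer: 14450/12167 ≈ 1.1876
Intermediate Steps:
j = 24334 (j = -2*(-23)**3 = -2*(-12167) = 24334)
(-170)**2/j = (-170)**2/24334 = 28900*(1/24334) = 14450/12167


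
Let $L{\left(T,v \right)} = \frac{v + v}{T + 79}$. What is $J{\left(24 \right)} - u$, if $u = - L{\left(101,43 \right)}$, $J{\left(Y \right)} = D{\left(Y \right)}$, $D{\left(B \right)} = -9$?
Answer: $- \frac{767}{90} \approx -8.5222$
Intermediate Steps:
$J{\left(Y \right)} = -9$
$L{\left(T,v \right)} = \frac{2 v}{79 + T}$
$u = - \frac{43}{90}$ ($u = - \frac{2 \cdot 43}{79 + 101} = - \frac{2 \cdot 43}{180} = \left(-1\right) \frac{43}{90} = - \frac{43}{90} \approx -0.47778$)
$J{\left(24 \right)} - u = -9 - - \frac{43}{90} = -9 + \frac{43}{90} = - \frac{767}{90}$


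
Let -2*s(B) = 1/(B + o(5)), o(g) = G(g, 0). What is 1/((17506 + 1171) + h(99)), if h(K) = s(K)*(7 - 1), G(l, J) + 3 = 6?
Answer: 34/635017 ≈ 5.3542e-5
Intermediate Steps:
G(l, J) = 3 (G(l, J) = -3 + 6 = 3)
o(g) = 3
s(B) = -1/(2*(3 + B)) (s(B) = -1/(2*(B + 3)) = -1/(2*(3 + B)))
h(K) = -6/(6 + 2*K) (h(K) = (-1/(6 + 2*K))*(7 - 1) = -1/(6 + 2*K)*6 = -6/(6 + 2*K))
1/((17506 + 1171) + h(99)) = 1/((17506 + 1171) - 3/(3 + 99)) = 1/(18677 - 3/102) = 1/(18677 - 3*1/102) = 1/(18677 - 1/34) = 1/(635017/34) = 34/635017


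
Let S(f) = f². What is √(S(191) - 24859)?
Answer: √11622 ≈ 107.81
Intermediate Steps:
√(S(191) - 24859) = √(191² - 24859) = √(36481 - 24859) = √11622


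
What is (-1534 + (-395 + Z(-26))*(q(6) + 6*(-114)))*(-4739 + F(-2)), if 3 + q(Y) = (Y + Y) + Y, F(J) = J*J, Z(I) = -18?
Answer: -1301002805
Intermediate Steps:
F(J) = J**2
q(Y) = -3 + 3*Y (q(Y) = -3 + ((Y + Y) + Y) = -3 + (2*Y + Y) = -3 + 3*Y)
(-1534 + (-395 + Z(-26))*(q(6) + 6*(-114)))*(-4739 + F(-2)) = (-1534 + (-395 - 18)*((-3 + 3*6) + 6*(-114)))*(-4739 + (-2)**2) = (-1534 - 413*((-3 + 18) - 684))*(-4739 + 4) = (-1534 - 413*(15 - 684))*(-4735) = (-1534 - 413*(-669))*(-4735) = (-1534 + 276297)*(-4735) = 274763*(-4735) = -1301002805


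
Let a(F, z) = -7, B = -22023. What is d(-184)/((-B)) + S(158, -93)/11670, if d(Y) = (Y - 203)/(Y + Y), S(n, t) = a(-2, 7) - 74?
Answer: -12073061/1751464720 ≈ -0.0068931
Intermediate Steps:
S(n, t) = -81 (S(n, t) = -7 - 74 = -81)
d(Y) = (-203 + Y)/(2*Y) (d(Y) = (-203 + Y)/((2*Y)) = (-203 + Y)*(1/(2*Y)) = (-203 + Y)/(2*Y))
d(-184)/((-B)) + S(158, -93)/11670 = ((½)*(-203 - 184)/(-184))/((-1*(-22023))) - 81/11670 = ((½)*(-1/184)*(-387))/22023 - 81*1/11670 = (387/368)*(1/22023) - 27/3890 = 43/900496 - 27/3890 = -12073061/1751464720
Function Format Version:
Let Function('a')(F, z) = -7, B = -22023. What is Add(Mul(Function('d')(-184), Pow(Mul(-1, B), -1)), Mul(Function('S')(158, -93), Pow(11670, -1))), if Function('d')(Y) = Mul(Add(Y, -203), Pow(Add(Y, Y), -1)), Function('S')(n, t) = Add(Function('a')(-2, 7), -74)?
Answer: Rational(-12073061, 1751464720) ≈ -0.0068931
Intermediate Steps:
Function('S')(n, t) = -81 (Function('S')(n, t) = Add(-7, -74) = -81)
Function('d')(Y) = Mul(Rational(1, 2), Pow(Y, -1), Add(-203, Y)) (Function('d')(Y) = Mul(Add(-203, Y), Pow(Mul(2, Y), -1)) = Mul(Add(-203, Y), Mul(Rational(1, 2), Pow(Y, -1))) = Mul(Rational(1, 2), Pow(Y, -1), Add(-203, Y)))
Add(Mul(Function('d')(-184), Pow(Mul(-1, B), -1)), Mul(Function('S')(158, -93), Pow(11670, -1))) = Add(Mul(Mul(Rational(1, 2), Pow(-184, -1), Add(-203, -184)), Pow(Mul(-1, -22023), -1)), Mul(-81, Pow(11670, -1))) = Add(Mul(Mul(Rational(1, 2), Rational(-1, 184), -387), Pow(22023, -1)), Mul(-81, Rational(1, 11670))) = Add(Mul(Rational(387, 368), Rational(1, 22023)), Rational(-27, 3890)) = Add(Rational(43, 900496), Rational(-27, 3890)) = Rational(-12073061, 1751464720)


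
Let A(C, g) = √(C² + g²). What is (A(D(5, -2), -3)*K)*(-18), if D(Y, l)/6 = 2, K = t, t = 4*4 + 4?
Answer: -1080*√17 ≈ -4453.0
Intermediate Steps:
t = 20 (t = 16 + 4 = 20)
K = 20
D(Y, l) = 12 (D(Y, l) = 6*2 = 12)
(A(D(5, -2), -3)*K)*(-18) = (√(12² + (-3)²)*20)*(-18) = (√(144 + 9)*20)*(-18) = (√153*20)*(-18) = ((3*√17)*20)*(-18) = (60*√17)*(-18) = -1080*√17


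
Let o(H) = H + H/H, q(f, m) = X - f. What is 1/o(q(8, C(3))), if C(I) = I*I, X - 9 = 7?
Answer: ⅑ ≈ 0.11111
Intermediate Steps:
X = 16 (X = 9 + 7 = 16)
C(I) = I²
q(f, m) = 16 - f
o(H) = 1 + H (o(H) = H + 1 = 1 + H)
1/o(q(8, C(3))) = 1/(1 + (16 - 1*8)) = 1/(1 + (16 - 8)) = 1/(1 + 8) = 1/9 = ⅑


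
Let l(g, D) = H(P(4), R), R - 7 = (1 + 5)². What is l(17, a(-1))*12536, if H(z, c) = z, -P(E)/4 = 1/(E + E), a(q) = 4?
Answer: -6268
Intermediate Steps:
P(E) = -2/E (P(E) = -4/(E + E) = -4*1/(2*E) = -2/E)
R = 43 (R = 7 + (1 + 5)² = 7 + 6² = 7 + 36 = 43)
l(g, D) = -½ (l(g, D) = -2/4 = -2*¼ = -½)
l(17, a(-1))*12536 = -½*12536 = -6268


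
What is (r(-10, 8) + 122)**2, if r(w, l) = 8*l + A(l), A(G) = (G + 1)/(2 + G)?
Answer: 3493161/100 ≈ 34932.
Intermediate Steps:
A(G) = (1 + G)/(2 + G)
r(w, l) = 8*l + (1 + l)/(2 + l)
(r(-10, 8) + 122)**2 = ((1 + 8 + 8*8*(2 + 8))/(2 + 8) + 122)**2 = ((1 + 8 + 8*8*10)/10 + 122)**2 = ((1 + 8 + 640)/10 + 122)**2 = ((1/10)*649 + 122)**2 = (649/10 + 122)**2 = (1869/10)**2 = 3493161/100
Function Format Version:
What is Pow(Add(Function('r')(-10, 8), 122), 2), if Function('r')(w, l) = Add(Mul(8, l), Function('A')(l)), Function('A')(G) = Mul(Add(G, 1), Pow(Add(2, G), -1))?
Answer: Rational(3493161, 100) ≈ 34932.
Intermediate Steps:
Function('A')(G) = Mul(Pow(Add(2, G), -1), Add(1, G)) (Function('A')(G) = Mul(Add(1, G), Pow(Add(2, G), -1)) = Mul(Pow(Add(2, G), -1), Add(1, G)))
Function('r')(w, l) = Add(Mul(8, l), Mul(Pow(Add(2, l), -1), Add(1, l)))
Pow(Add(Function('r')(-10, 8), 122), 2) = Pow(Add(Mul(Pow(Add(2, 8), -1), Add(1, 8, Mul(8, 8, Add(2, 8)))), 122), 2) = Pow(Add(Mul(Pow(10, -1), Add(1, 8, Mul(8, 8, 10))), 122), 2) = Pow(Add(Mul(Rational(1, 10), Add(1, 8, 640)), 122), 2) = Pow(Add(Mul(Rational(1, 10), 649), 122), 2) = Pow(Add(Rational(649, 10), 122), 2) = Pow(Rational(1869, 10), 2) = Rational(3493161, 100)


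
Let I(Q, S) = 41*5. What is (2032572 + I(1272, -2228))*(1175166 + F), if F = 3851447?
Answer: 10217983294301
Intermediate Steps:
I(Q, S) = 205
(2032572 + I(1272, -2228))*(1175166 + F) = (2032572 + 205)*(1175166 + 3851447) = 2032777*5026613 = 10217983294301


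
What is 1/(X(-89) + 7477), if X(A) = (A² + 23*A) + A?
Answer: 1/13262 ≈ 7.5403e-5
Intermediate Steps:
X(A) = A² + 24*A
1/(X(-89) + 7477) = 1/(-89*(24 - 89) + 7477) = 1/(-89*(-65) + 7477) = 1/(5785 + 7477) = 1/13262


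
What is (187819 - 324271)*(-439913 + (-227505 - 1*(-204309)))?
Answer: 63192149268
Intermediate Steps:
(187819 - 324271)*(-439913 + (-227505 - 1*(-204309))) = -136452*(-439913 + (-227505 + 204309)) = -136452*(-439913 - 23196) = -136452*(-463109) = 63192149268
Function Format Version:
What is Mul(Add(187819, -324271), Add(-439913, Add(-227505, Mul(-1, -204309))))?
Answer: 63192149268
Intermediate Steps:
Mul(Add(187819, -324271), Add(-439913, Add(-227505, Mul(-1, -204309)))) = Mul(-136452, Add(-439913, Add(-227505, 204309))) = Mul(-136452, Add(-439913, -23196)) = Mul(-136452, -463109) = 63192149268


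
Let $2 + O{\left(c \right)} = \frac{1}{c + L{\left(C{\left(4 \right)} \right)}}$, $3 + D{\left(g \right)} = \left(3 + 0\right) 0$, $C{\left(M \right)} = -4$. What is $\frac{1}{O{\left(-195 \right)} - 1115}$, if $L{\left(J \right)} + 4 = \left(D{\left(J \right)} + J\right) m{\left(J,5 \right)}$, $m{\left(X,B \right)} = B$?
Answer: $- \frac{234}{261379} \approx -0.00089525$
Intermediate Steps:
$D{\left(g \right)} = -3$ ($D{\left(g \right)} = -3 + \left(3 + 0\right) 0 = -3 + 3 \cdot 0 = -3 + 0 = -3$)
$L{\left(J \right)} = -19 + 5 J$ ($L{\left(J \right)} = -4 + \left(-3 + J\right) 5 = -4 + \left(-15 + 5 J\right) = -19 + 5 J$)
$O{\left(c \right)} = -2 + \frac{1}{-39 + c}$ ($O{\left(c \right)} = -2 + \frac{1}{c + \left(-19 + 5 \left(-4\right)\right)} = -2 + \frac{1}{c - 39} = -2 + \frac{1}{-39 + c}$)
$\frac{1}{O{\left(-195 \right)} - 1115} = \frac{1}{\frac{79 - -390}{-39 - 195} - 1115} = \frac{1}{\frac{79 + 390}{-234} - 1115} = \frac{1}{\left(- \frac{1}{234}\right) 469 - 1115} = \frac{1}{- \frac{469}{234} - 1115} = \frac{1}{- \frac{261379}{234}} = - \frac{234}{261379}$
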